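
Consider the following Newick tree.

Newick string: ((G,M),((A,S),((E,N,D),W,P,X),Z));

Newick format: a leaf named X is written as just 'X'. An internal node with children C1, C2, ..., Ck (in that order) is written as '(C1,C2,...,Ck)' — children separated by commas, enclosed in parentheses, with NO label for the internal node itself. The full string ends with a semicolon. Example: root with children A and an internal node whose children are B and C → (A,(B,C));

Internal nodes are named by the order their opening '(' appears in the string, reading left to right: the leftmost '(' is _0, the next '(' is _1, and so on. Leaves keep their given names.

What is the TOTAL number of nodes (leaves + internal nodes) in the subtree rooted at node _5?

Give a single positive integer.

Newick: ((G,M),((A,S),((E,N,D),W,P,X),Z));
Locate _5: it is the '(' at position 15 (the 6th '(' reading left to right).
Query: subtree rooted at _5
_5: subtree_size = 1 + 3
  E: subtree_size = 1 + 0
  N: subtree_size = 1 + 0
  D: subtree_size = 1 + 0
Total subtree size of _5: 4

Answer: 4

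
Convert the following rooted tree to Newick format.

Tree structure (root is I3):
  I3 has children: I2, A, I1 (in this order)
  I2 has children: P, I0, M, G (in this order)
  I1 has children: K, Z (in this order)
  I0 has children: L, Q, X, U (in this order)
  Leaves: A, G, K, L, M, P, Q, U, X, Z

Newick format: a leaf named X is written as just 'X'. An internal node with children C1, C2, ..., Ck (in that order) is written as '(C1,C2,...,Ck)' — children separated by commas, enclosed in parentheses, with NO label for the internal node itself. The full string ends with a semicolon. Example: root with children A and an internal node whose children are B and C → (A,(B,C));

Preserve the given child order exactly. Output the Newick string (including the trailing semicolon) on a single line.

internal I3 with children ['I2', 'A', 'I1']
  internal I2 with children ['P', 'I0', 'M', 'G']
    leaf 'P' → 'P'
    internal I0 with children ['L', 'Q', 'X', 'U']
      leaf 'L' → 'L'
      leaf 'Q' → 'Q'
      leaf 'X' → 'X'
      leaf 'U' → 'U'
    → '(L,Q,X,U)'
    leaf 'M' → 'M'
    leaf 'G' → 'G'
  → '(P,(L,Q,X,U),M,G)'
  leaf 'A' → 'A'
  internal I1 with children ['K', 'Z']
    leaf 'K' → 'K'
    leaf 'Z' → 'Z'
  → '(K,Z)'
→ '((P,(L,Q,X,U),M,G),A,(K,Z))'
Final: ((P,(L,Q,X,U),M,G),A,(K,Z));

Answer: ((P,(L,Q,X,U),M,G),A,(K,Z));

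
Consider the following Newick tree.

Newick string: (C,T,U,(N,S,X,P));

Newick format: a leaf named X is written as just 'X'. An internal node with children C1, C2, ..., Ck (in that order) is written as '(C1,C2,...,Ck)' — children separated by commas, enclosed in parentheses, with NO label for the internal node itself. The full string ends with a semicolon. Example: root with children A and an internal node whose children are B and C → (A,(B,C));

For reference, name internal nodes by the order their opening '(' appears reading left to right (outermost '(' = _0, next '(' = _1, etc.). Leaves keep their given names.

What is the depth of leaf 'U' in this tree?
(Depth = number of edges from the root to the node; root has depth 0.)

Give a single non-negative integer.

Answer: 1

Derivation:
Newick: (C,T,U,(N,S,X,P));
Naming internals by '(' encounter order: outermost '(' = _0, next = _1, ...
Query node: U
Path from root: _0 -> U
Depth of U: 1 (number of edges from root)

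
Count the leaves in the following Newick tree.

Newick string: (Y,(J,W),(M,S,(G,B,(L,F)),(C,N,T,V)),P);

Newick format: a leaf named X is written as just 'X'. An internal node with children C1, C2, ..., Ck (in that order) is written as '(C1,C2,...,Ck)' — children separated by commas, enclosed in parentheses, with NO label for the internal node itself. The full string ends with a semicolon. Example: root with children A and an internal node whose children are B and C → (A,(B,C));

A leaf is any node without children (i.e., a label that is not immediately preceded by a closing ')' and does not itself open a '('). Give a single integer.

Answer: 14

Derivation:
Newick: (Y,(J,W),(M,S,(G,B,(L,F)),(C,N,T,V)),P);
Scan left-to-right; a leaf is any maximal label run not followed by '(':
  pos 1: leaf 'Y' → count = 1
  pos 4: leaf 'J' → count = 2
  pos 6: leaf 'W' → count = 3
  pos 10: leaf 'M' → count = 4
  pos 12: leaf 'S' → count = 5
  pos 15: leaf 'G' → count = 6
  pos 17: leaf 'B' → count = 7
  pos 20: leaf 'L' → count = 8
  pos 22: leaf 'F' → count = 9
  pos 27: leaf 'C' → count = 10
  pos 29: leaf 'N' → count = 11
  pos 31: leaf 'T' → count = 12
  pos 33: leaf 'V' → count = 13
  pos 37: leaf 'P' → count = 14
Total leaves: 14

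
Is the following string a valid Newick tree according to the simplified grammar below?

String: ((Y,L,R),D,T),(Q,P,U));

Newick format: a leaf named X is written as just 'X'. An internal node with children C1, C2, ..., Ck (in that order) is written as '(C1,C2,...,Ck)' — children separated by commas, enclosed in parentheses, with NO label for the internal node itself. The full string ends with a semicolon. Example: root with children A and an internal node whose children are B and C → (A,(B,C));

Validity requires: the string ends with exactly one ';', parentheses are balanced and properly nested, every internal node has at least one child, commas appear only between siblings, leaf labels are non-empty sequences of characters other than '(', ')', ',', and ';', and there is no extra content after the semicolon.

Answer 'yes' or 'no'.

Answer: no

Derivation:
Input: ((Y,L,R),D,T),(Q,P,U));
Paren balance: 3 '(' vs 4 ')' MISMATCH
Ends with single ';': True
Full parse: FAILS (extra content after tree at pos 13)
Valid: False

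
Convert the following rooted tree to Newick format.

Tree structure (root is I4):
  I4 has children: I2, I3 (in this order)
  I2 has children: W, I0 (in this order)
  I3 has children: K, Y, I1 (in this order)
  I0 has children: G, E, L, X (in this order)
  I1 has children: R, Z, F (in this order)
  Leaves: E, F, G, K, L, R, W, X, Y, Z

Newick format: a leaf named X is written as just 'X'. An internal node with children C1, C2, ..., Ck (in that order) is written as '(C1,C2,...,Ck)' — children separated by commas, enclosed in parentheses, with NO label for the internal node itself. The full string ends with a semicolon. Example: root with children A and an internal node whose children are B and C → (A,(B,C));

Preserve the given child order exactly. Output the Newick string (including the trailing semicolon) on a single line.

internal I4 with children ['I2', 'I3']
  internal I2 with children ['W', 'I0']
    leaf 'W' → 'W'
    internal I0 with children ['G', 'E', 'L', 'X']
      leaf 'G' → 'G'
      leaf 'E' → 'E'
      leaf 'L' → 'L'
      leaf 'X' → 'X'
    → '(G,E,L,X)'
  → '(W,(G,E,L,X))'
  internal I3 with children ['K', 'Y', 'I1']
    leaf 'K' → 'K'
    leaf 'Y' → 'Y'
    internal I1 with children ['R', 'Z', 'F']
      leaf 'R' → 'R'
      leaf 'Z' → 'Z'
      leaf 'F' → 'F'
    → '(R,Z,F)'
  → '(K,Y,(R,Z,F))'
→ '((W,(G,E,L,X)),(K,Y,(R,Z,F)))'
Final: ((W,(G,E,L,X)),(K,Y,(R,Z,F)));

Answer: ((W,(G,E,L,X)),(K,Y,(R,Z,F)));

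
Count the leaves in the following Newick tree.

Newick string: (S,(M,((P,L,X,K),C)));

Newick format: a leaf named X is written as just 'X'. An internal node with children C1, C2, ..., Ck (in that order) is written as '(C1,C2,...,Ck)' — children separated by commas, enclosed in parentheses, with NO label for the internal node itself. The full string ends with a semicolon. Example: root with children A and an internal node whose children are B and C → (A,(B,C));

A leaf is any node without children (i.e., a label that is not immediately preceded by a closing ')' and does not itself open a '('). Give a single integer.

Answer: 7

Derivation:
Newick: (S,(M,((P,L,X,K),C)));
Scan left-to-right; a leaf is any maximal label run not followed by '(':
  pos 1: leaf 'S' → count = 1
  pos 4: leaf 'M' → count = 2
  pos 8: leaf 'P' → count = 3
  pos 10: leaf 'L' → count = 4
  pos 12: leaf 'X' → count = 5
  pos 14: leaf 'K' → count = 6
  pos 17: leaf 'C' → count = 7
Total leaves: 7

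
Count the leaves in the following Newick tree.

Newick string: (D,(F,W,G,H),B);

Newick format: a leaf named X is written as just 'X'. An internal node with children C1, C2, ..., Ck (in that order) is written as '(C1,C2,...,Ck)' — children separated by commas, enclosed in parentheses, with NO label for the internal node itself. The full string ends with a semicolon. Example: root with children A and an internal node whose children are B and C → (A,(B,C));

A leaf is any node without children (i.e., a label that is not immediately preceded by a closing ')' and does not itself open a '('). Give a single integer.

Answer: 6

Derivation:
Newick: (D,(F,W,G,H),B);
Scan left-to-right; a leaf is any maximal label run not followed by '(':
  pos 1: leaf 'D' → count = 1
  pos 4: leaf 'F' → count = 2
  pos 6: leaf 'W' → count = 3
  pos 8: leaf 'G' → count = 4
  pos 10: leaf 'H' → count = 5
  pos 13: leaf 'B' → count = 6
Total leaves: 6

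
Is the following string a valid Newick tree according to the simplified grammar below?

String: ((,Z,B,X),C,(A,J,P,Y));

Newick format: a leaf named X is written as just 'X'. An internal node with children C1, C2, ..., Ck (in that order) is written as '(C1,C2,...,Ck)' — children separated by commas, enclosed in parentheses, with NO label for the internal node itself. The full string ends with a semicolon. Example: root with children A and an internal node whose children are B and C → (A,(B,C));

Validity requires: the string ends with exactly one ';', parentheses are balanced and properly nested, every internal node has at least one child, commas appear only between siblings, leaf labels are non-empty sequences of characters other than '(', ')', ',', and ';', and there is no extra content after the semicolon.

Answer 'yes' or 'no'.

Input: ((,Z,B,X),C,(A,J,P,Y));
Paren balance: 3 '(' vs 3 ')' OK
Ends with single ';': True
Full parse: FAILS (empty leaf label at pos 2)
Valid: False

Answer: no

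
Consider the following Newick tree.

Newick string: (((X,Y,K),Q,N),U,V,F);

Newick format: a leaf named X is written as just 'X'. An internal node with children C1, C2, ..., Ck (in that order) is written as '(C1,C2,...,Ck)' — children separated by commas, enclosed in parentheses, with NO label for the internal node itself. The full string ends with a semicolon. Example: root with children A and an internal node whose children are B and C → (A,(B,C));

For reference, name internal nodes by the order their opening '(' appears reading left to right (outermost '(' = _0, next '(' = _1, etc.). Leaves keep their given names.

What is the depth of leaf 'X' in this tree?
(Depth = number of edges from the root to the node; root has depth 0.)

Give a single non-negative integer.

Answer: 3

Derivation:
Newick: (((X,Y,K),Q,N),U,V,F);
Naming internals by '(' encounter order: outermost '(' = _0, next = _1, ...
Query node: X
Path from root: _0 -> _1 -> _2 -> X
Depth of X: 3 (number of edges from root)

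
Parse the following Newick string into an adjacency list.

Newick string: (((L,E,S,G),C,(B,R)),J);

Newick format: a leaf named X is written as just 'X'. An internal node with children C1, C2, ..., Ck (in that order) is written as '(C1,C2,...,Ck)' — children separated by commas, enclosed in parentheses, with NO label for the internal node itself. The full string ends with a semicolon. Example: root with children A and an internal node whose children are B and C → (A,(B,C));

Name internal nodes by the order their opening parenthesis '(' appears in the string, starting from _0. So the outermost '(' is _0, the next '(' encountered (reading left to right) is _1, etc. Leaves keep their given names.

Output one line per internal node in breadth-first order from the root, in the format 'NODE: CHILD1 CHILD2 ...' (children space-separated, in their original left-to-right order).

Answer: _0: _1 J
_1: _2 C _3
_2: L E S G
_3: B R

Derivation:
Input: (((L,E,S,G),C,(B,R)),J);
Scanning left-to-right, naming '(' by encounter order:
  pos 0: '(' -> open internal node _0 (depth 1)
  pos 1: '(' -> open internal node _1 (depth 2)
  pos 2: '(' -> open internal node _2 (depth 3)
  pos 10: ')' -> close internal node _2 (now at depth 2)
  pos 14: '(' -> open internal node _3 (depth 3)
  pos 18: ')' -> close internal node _3 (now at depth 2)
  pos 19: ')' -> close internal node _1 (now at depth 1)
  pos 22: ')' -> close internal node _0 (now at depth 0)
Total internal nodes: 4
BFS adjacency from root:
  _0: _1 J
  _1: _2 C _3
  _2: L E S G
  _3: B R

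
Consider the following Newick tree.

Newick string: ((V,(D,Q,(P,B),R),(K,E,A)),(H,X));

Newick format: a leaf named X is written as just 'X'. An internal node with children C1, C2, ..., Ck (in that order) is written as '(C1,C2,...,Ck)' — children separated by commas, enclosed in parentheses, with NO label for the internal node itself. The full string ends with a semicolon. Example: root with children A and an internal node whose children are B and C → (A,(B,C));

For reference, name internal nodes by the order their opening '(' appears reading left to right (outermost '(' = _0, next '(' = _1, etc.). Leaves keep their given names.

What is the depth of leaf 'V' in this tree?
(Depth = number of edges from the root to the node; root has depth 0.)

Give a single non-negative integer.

Answer: 2

Derivation:
Newick: ((V,(D,Q,(P,B),R),(K,E,A)),(H,X));
Naming internals by '(' encounter order: outermost '(' = _0, next = _1, ...
Query node: V
Path from root: _0 -> _1 -> V
Depth of V: 2 (number of edges from root)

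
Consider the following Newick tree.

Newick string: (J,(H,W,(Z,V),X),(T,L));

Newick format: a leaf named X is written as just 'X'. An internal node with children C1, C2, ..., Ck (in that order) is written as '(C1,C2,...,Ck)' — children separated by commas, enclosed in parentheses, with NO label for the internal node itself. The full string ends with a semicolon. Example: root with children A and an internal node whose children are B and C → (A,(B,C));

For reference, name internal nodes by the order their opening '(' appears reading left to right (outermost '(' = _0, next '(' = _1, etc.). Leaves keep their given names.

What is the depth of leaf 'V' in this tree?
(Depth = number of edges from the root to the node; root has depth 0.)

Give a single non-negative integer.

Newick: (J,(H,W,(Z,V),X),(T,L));
Naming internals by '(' encounter order: outermost '(' = _0, next = _1, ...
Query node: V
Path from root: _0 -> _1 -> _2 -> V
Depth of V: 3 (number of edges from root)

Answer: 3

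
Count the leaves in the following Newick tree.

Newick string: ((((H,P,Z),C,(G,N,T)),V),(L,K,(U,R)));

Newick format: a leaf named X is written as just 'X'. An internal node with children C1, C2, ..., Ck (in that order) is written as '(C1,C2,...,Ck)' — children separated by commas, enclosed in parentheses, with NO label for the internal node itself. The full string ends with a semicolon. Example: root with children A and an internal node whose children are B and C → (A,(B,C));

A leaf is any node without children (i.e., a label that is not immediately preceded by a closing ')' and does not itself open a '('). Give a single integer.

Answer: 12

Derivation:
Newick: ((((H,P,Z),C,(G,N,T)),V),(L,K,(U,R)));
Scan left-to-right; a leaf is any maximal label run not followed by '(':
  pos 4: leaf 'H' → count = 1
  pos 6: leaf 'P' → count = 2
  pos 8: leaf 'Z' → count = 3
  pos 11: leaf 'C' → count = 4
  pos 14: leaf 'G' → count = 5
  pos 16: leaf 'N' → count = 6
  pos 18: leaf 'T' → count = 7
  pos 22: leaf 'V' → count = 8
  pos 26: leaf 'L' → count = 9
  pos 28: leaf 'K' → count = 10
  pos 31: leaf 'U' → count = 11
  pos 33: leaf 'R' → count = 12
Total leaves: 12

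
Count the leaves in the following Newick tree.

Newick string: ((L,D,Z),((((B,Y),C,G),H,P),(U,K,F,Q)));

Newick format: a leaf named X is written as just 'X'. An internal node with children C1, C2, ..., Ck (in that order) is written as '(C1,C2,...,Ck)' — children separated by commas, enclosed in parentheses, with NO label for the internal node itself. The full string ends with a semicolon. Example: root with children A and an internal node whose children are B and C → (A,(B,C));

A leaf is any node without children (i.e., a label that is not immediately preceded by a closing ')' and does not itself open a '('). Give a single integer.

Answer: 13

Derivation:
Newick: ((L,D,Z),((((B,Y),C,G),H,P),(U,K,F,Q)));
Scan left-to-right; a leaf is any maximal label run not followed by '(':
  pos 2: leaf 'L' → count = 1
  pos 4: leaf 'D' → count = 2
  pos 6: leaf 'Z' → count = 3
  pos 13: leaf 'B' → count = 4
  pos 15: leaf 'Y' → count = 5
  pos 18: leaf 'C' → count = 6
  pos 20: leaf 'G' → count = 7
  pos 23: leaf 'H' → count = 8
  pos 25: leaf 'P' → count = 9
  pos 29: leaf 'U' → count = 10
  pos 31: leaf 'K' → count = 11
  pos 33: leaf 'F' → count = 12
  pos 35: leaf 'Q' → count = 13
Total leaves: 13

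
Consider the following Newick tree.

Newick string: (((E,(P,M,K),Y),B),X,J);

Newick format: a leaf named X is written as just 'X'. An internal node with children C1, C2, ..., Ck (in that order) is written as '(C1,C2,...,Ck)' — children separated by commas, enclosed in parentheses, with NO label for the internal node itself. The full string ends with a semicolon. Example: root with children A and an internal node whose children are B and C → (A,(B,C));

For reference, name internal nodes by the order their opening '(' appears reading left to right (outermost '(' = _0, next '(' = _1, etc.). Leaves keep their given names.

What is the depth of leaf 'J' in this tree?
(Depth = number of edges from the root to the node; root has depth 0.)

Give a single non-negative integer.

Answer: 1

Derivation:
Newick: (((E,(P,M,K),Y),B),X,J);
Naming internals by '(' encounter order: outermost '(' = _0, next = _1, ...
Query node: J
Path from root: _0 -> J
Depth of J: 1 (number of edges from root)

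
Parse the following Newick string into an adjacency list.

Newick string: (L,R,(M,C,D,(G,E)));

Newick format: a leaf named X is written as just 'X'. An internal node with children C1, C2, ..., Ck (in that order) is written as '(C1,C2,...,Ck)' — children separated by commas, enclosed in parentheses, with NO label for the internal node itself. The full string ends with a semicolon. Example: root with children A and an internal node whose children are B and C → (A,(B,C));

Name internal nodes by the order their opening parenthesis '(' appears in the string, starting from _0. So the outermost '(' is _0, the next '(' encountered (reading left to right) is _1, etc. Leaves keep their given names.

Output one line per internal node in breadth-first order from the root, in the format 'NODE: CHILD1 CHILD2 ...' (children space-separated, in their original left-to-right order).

Answer: _0: L R _1
_1: M C D _2
_2: G E

Derivation:
Input: (L,R,(M,C,D,(G,E)));
Scanning left-to-right, naming '(' by encounter order:
  pos 0: '(' -> open internal node _0 (depth 1)
  pos 5: '(' -> open internal node _1 (depth 2)
  pos 12: '(' -> open internal node _2 (depth 3)
  pos 16: ')' -> close internal node _2 (now at depth 2)
  pos 17: ')' -> close internal node _1 (now at depth 1)
  pos 18: ')' -> close internal node _0 (now at depth 0)
Total internal nodes: 3
BFS adjacency from root:
  _0: L R _1
  _1: M C D _2
  _2: G E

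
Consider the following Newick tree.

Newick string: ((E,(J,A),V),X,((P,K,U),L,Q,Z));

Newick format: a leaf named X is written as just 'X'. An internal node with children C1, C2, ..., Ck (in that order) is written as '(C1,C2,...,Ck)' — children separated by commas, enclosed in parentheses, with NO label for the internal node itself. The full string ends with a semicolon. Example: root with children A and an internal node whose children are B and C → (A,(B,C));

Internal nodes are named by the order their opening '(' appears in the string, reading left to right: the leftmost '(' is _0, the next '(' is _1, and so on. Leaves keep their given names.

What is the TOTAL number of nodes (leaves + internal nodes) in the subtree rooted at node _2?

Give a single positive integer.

Newick: ((E,(J,A),V),X,((P,K,U),L,Q,Z));
Locate _2: it is the '(' at position 4 (the 3rd '(' reading left to right).
Query: subtree rooted at _2
_2: subtree_size = 1 + 2
  J: subtree_size = 1 + 0
  A: subtree_size = 1 + 0
Total subtree size of _2: 3

Answer: 3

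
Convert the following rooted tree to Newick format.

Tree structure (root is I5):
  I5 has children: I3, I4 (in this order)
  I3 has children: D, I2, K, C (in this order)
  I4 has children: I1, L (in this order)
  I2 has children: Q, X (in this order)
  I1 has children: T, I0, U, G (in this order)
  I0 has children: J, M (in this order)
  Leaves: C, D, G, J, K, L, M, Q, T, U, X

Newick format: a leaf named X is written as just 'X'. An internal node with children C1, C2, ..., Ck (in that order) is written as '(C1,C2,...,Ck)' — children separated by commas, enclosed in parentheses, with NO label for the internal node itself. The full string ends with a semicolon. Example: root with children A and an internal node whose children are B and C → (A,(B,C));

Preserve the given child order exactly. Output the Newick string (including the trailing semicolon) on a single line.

internal I5 with children ['I3', 'I4']
  internal I3 with children ['D', 'I2', 'K', 'C']
    leaf 'D' → 'D'
    internal I2 with children ['Q', 'X']
      leaf 'Q' → 'Q'
      leaf 'X' → 'X'
    → '(Q,X)'
    leaf 'K' → 'K'
    leaf 'C' → 'C'
  → '(D,(Q,X),K,C)'
  internal I4 with children ['I1', 'L']
    internal I1 with children ['T', 'I0', 'U', 'G']
      leaf 'T' → 'T'
      internal I0 with children ['J', 'M']
        leaf 'J' → 'J'
        leaf 'M' → 'M'
      → '(J,M)'
      leaf 'U' → 'U'
      leaf 'G' → 'G'
    → '(T,(J,M),U,G)'
    leaf 'L' → 'L'
  → '((T,(J,M),U,G),L)'
→ '((D,(Q,X),K,C),((T,(J,M),U,G),L))'
Final: ((D,(Q,X),K,C),((T,(J,M),U,G),L));

Answer: ((D,(Q,X),K,C),((T,(J,M),U,G),L));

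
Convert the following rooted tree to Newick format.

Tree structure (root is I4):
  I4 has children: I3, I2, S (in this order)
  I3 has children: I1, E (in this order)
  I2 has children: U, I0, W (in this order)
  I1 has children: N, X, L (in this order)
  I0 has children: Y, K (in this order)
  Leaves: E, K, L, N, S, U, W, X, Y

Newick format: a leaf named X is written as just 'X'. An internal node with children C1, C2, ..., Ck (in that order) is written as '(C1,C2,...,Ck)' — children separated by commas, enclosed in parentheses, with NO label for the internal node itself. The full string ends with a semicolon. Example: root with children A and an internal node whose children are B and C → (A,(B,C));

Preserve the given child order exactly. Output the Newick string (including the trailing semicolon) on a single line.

Answer: (((N,X,L),E),(U,(Y,K),W),S);

Derivation:
internal I4 with children ['I3', 'I2', 'S']
  internal I3 with children ['I1', 'E']
    internal I1 with children ['N', 'X', 'L']
      leaf 'N' → 'N'
      leaf 'X' → 'X'
      leaf 'L' → 'L'
    → '(N,X,L)'
    leaf 'E' → 'E'
  → '((N,X,L),E)'
  internal I2 with children ['U', 'I0', 'W']
    leaf 'U' → 'U'
    internal I0 with children ['Y', 'K']
      leaf 'Y' → 'Y'
      leaf 'K' → 'K'
    → '(Y,K)'
    leaf 'W' → 'W'
  → '(U,(Y,K),W)'
  leaf 'S' → 'S'
→ '(((N,X,L),E),(U,(Y,K),W),S)'
Final: (((N,X,L),E),(U,(Y,K),W),S);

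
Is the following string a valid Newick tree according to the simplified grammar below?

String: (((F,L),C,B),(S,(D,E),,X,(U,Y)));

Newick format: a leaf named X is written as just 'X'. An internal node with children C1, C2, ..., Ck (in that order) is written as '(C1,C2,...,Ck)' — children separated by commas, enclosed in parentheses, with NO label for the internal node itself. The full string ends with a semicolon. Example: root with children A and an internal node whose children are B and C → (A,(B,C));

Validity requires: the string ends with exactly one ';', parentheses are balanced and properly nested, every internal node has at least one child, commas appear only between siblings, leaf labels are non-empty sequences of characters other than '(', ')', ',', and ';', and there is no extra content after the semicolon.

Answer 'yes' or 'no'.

Answer: no

Derivation:
Input: (((F,L),C,B),(S,(D,E),,X,(U,Y)));
Paren balance: 6 '(' vs 6 ')' OK
Ends with single ';': True
Full parse: FAILS (empty leaf label at pos 22)
Valid: False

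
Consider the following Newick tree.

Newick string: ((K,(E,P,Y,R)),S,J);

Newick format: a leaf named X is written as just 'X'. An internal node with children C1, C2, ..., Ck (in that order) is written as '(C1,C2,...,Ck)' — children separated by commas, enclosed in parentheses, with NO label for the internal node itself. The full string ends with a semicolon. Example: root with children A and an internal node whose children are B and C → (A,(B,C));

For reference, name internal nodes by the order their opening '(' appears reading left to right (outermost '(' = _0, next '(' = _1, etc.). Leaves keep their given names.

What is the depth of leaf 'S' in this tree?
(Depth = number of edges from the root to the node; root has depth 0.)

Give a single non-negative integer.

Answer: 1

Derivation:
Newick: ((K,(E,P,Y,R)),S,J);
Naming internals by '(' encounter order: outermost '(' = _0, next = _1, ...
Query node: S
Path from root: _0 -> S
Depth of S: 1 (number of edges from root)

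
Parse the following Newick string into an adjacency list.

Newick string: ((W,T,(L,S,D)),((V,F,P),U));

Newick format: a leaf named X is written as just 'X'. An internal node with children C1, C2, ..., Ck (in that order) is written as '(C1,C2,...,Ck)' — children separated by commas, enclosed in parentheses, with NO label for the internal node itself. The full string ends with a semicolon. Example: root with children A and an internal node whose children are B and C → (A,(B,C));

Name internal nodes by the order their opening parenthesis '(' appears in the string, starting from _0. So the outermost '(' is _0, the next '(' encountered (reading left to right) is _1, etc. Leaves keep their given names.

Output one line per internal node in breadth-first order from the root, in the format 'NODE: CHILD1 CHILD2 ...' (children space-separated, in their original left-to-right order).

Input: ((W,T,(L,S,D)),((V,F,P),U));
Scanning left-to-right, naming '(' by encounter order:
  pos 0: '(' -> open internal node _0 (depth 1)
  pos 1: '(' -> open internal node _1 (depth 2)
  pos 6: '(' -> open internal node _2 (depth 3)
  pos 12: ')' -> close internal node _2 (now at depth 2)
  pos 13: ')' -> close internal node _1 (now at depth 1)
  pos 15: '(' -> open internal node _3 (depth 2)
  pos 16: '(' -> open internal node _4 (depth 3)
  pos 22: ')' -> close internal node _4 (now at depth 2)
  pos 25: ')' -> close internal node _3 (now at depth 1)
  pos 26: ')' -> close internal node _0 (now at depth 0)
Total internal nodes: 5
BFS adjacency from root:
  _0: _1 _3
  _1: W T _2
  _3: _4 U
  _2: L S D
  _4: V F P

Answer: _0: _1 _3
_1: W T _2
_3: _4 U
_2: L S D
_4: V F P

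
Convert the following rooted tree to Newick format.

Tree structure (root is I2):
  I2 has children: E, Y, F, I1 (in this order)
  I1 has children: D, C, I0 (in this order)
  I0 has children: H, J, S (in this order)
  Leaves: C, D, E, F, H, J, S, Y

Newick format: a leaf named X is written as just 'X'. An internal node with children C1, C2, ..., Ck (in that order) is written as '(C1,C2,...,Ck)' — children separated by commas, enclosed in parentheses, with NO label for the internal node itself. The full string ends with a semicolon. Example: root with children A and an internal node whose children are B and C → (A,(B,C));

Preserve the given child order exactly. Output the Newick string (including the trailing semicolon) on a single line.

internal I2 with children ['E', 'Y', 'F', 'I1']
  leaf 'E' → 'E'
  leaf 'Y' → 'Y'
  leaf 'F' → 'F'
  internal I1 with children ['D', 'C', 'I0']
    leaf 'D' → 'D'
    leaf 'C' → 'C'
    internal I0 with children ['H', 'J', 'S']
      leaf 'H' → 'H'
      leaf 'J' → 'J'
      leaf 'S' → 'S'
    → '(H,J,S)'
  → '(D,C,(H,J,S))'
→ '(E,Y,F,(D,C,(H,J,S)))'
Final: (E,Y,F,(D,C,(H,J,S)));

Answer: (E,Y,F,(D,C,(H,J,S)));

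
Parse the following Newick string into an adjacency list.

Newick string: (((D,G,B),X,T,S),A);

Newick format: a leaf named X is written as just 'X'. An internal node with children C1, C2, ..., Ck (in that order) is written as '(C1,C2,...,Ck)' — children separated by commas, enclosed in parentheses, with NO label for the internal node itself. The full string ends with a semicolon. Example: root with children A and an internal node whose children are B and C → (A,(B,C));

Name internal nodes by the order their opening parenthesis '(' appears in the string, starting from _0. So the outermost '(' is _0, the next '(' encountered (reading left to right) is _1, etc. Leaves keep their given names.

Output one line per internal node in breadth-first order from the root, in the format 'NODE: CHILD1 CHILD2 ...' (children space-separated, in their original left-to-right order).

Answer: _0: _1 A
_1: _2 X T S
_2: D G B

Derivation:
Input: (((D,G,B),X,T,S),A);
Scanning left-to-right, naming '(' by encounter order:
  pos 0: '(' -> open internal node _0 (depth 1)
  pos 1: '(' -> open internal node _1 (depth 2)
  pos 2: '(' -> open internal node _2 (depth 3)
  pos 8: ')' -> close internal node _2 (now at depth 2)
  pos 15: ')' -> close internal node _1 (now at depth 1)
  pos 18: ')' -> close internal node _0 (now at depth 0)
Total internal nodes: 3
BFS adjacency from root:
  _0: _1 A
  _1: _2 X T S
  _2: D G B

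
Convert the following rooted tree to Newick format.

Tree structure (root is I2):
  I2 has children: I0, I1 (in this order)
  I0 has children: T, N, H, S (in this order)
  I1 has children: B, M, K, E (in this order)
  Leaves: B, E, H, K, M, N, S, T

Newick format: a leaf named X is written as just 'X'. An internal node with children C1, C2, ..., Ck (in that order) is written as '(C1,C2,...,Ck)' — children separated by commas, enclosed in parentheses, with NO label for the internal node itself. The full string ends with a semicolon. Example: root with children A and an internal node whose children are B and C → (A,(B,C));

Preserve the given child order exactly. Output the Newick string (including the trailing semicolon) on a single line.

Answer: ((T,N,H,S),(B,M,K,E));

Derivation:
internal I2 with children ['I0', 'I1']
  internal I0 with children ['T', 'N', 'H', 'S']
    leaf 'T' → 'T'
    leaf 'N' → 'N'
    leaf 'H' → 'H'
    leaf 'S' → 'S'
  → '(T,N,H,S)'
  internal I1 with children ['B', 'M', 'K', 'E']
    leaf 'B' → 'B'
    leaf 'M' → 'M'
    leaf 'K' → 'K'
    leaf 'E' → 'E'
  → '(B,M,K,E)'
→ '((T,N,H,S),(B,M,K,E))'
Final: ((T,N,H,S),(B,M,K,E));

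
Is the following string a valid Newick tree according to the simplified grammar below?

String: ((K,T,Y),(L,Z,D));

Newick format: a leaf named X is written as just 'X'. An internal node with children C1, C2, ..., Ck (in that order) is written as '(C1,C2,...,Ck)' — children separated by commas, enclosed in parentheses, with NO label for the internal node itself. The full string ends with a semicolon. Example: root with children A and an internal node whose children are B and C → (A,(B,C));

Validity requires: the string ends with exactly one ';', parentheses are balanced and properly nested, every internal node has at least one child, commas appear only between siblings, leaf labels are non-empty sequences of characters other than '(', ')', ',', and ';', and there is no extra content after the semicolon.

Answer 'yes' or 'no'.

Input: ((K,T,Y),(L,Z,D));
Paren balance: 3 '(' vs 3 ')' OK
Ends with single ';': True
Full parse: OK
Valid: True

Answer: yes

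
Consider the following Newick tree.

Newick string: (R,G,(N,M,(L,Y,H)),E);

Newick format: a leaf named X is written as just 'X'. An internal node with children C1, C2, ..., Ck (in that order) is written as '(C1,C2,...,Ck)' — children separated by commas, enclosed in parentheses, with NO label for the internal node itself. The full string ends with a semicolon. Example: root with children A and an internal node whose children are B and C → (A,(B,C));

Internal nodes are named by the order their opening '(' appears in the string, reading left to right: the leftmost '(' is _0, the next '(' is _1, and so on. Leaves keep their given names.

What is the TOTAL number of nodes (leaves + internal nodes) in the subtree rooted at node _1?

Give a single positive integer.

Newick: (R,G,(N,M,(L,Y,H)),E);
Locate _1: it is the '(' at position 5 (the 2nd '(' reading left to right).
Query: subtree rooted at _1
_1: subtree_size = 1 + 6
  N: subtree_size = 1 + 0
  M: subtree_size = 1 + 0
  _2: subtree_size = 1 + 3
    L: subtree_size = 1 + 0
    Y: subtree_size = 1 + 0
    H: subtree_size = 1 + 0
Total subtree size of _1: 7

Answer: 7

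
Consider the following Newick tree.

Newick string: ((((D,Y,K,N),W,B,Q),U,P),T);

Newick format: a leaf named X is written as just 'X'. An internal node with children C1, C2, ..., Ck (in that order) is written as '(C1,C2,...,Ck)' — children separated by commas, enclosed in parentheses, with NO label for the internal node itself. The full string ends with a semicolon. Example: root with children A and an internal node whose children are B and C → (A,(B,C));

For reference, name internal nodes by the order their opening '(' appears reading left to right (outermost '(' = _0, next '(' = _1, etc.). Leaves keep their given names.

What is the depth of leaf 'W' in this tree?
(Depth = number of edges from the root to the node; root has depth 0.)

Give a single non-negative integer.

Newick: ((((D,Y,K,N),W,B,Q),U,P),T);
Naming internals by '(' encounter order: outermost '(' = _0, next = _1, ...
Query node: W
Path from root: _0 -> _1 -> _2 -> W
Depth of W: 3 (number of edges from root)

Answer: 3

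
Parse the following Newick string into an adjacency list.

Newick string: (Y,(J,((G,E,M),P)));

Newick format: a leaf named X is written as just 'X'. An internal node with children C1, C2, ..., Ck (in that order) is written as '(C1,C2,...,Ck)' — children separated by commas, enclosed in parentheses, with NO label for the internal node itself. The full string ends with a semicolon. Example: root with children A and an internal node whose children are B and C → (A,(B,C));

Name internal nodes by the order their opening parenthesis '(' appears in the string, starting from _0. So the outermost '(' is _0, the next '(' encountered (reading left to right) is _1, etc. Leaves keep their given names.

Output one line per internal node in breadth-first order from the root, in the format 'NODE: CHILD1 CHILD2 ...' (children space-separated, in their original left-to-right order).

Answer: _0: Y _1
_1: J _2
_2: _3 P
_3: G E M

Derivation:
Input: (Y,(J,((G,E,M),P)));
Scanning left-to-right, naming '(' by encounter order:
  pos 0: '(' -> open internal node _0 (depth 1)
  pos 3: '(' -> open internal node _1 (depth 2)
  pos 6: '(' -> open internal node _2 (depth 3)
  pos 7: '(' -> open internal node _3 (depth 4)
  pos 13: ')' -> close internal node _3 (now at depth 3)
  pos 16: ')' -> close internal node _2 (now at depth 2)
  pos 17: ')' -> close internal node _1 (now at depth 1)
  pos 18: ')' -> close internal node _0 (now at depth 0)
Total internal nodes: 4
BFS adjacency from root:
  _0: Y _1
  _1: J _2
  _2: _3 P
  _3: G E M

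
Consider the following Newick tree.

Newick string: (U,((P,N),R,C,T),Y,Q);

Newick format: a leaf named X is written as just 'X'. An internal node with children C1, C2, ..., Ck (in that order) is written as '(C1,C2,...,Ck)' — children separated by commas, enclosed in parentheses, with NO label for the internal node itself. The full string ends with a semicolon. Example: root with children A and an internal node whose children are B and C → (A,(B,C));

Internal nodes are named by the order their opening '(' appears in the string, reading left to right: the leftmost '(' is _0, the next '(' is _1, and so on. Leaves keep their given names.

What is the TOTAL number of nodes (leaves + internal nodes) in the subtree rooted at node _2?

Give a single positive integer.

Newick: (U,((P,N),R,C,T),Y,Q);
Locate _2: it is the '(' at position 4 (the 3rd '(' reading left to right).
Query: subtree rooted at _2
_2: subtree_size = 1 + 2
  P: subtree_size = 1 + 0
  N: subtree_size = 1 + 0
Total subtree size of _2: 3

Answer: 3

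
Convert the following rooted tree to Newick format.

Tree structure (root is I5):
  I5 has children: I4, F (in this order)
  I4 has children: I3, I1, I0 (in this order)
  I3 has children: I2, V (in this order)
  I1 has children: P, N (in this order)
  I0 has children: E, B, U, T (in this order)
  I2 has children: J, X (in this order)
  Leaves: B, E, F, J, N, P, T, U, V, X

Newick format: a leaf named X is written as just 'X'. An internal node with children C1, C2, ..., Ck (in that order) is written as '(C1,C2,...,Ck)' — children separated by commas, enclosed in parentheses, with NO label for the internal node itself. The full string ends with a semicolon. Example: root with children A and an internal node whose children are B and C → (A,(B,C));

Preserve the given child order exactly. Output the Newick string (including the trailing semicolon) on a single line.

internal I5 with children ['I4', 'F']
  internal I4 with children ['I3', 'I1', 'I0']
    internal I3 with children ['I2', 'V']
      internal I2 with children ['J', 'X']
        leaf 'J' → 'J'
        leaf 'X' → 'X'
      → '(J,X)'
      leaf 'V' → 'V'
    → '((J,X),V)'
    internal I1 with children ['P', 'N']
      leaf 'P' → 'P'
      leaf 'N' → 'N'
    → '(P,N)'
    internal I0 with children ['E', 'B', 'U', 'T']
      leaf 'E' → 'E'
      leaf 'B' → 'B'
      leaf 'U' → 'U'
      leaf 'T' → 'T'
    → '(E,B,U,T)'
  → '(((J,X),V),(P,N),(E,B,U,T))'
  leaf 'F' → 'F'
→ '((((J,X),V),(P,N),(E,B,U,T)),F)'
Final: ((((J,X),V),(P,N),(E,B,U,T)),F);

Answer: ((((J,X),V),(P,N),(E,B,U,T)),F);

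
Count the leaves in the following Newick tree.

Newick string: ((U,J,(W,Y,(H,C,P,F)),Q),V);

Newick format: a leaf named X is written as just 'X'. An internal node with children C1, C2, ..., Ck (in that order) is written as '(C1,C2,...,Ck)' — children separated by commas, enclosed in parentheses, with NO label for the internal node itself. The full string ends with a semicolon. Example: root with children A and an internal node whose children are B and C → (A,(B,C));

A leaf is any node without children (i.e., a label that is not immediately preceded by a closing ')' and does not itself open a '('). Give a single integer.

Answer: 10

Derivation:
Newick: ((U,J,(W,Y,(H,C,P,F)),Q),V);
Scan left-to-right; a leaf is any maximal label run not followed by '(':
  pos 2: leaf 'U' → count = 1
  pos 4: leaf 'J' → count = 2
  pos 7: leaf 'W' → count = 3
  pos 9: leaf 'Y' → count = 4
  pos 12: leaf 'H' → count = 5
  pos 14: leaf 'C' → count = 6
  pos 16: leaf 'P' → count = 7
  pos 18: leaf 'F' → count = 8
  pos 22: leaf 'Q' → count = 9
  pos 25: leaf 'V' → count = 10
Total leaves: 10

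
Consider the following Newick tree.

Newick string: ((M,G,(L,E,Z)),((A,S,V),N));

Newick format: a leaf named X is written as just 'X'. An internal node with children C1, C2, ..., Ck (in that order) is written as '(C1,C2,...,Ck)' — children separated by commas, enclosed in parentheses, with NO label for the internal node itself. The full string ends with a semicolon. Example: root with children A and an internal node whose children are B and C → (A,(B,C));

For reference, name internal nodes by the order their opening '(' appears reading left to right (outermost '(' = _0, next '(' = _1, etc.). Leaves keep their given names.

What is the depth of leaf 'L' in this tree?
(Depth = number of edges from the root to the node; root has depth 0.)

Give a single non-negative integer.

Answer: 3

Derivation:
Newick: ((M,G,(L,E,Z)),((A,S,V),N));
Naming internals by '(' encounter order: outermost '(' = _0, next = _1, ...
Query node: L
Path from root: _0 -> _1 -> _2 -> L
Depth of L: 3 (number of edges from root)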